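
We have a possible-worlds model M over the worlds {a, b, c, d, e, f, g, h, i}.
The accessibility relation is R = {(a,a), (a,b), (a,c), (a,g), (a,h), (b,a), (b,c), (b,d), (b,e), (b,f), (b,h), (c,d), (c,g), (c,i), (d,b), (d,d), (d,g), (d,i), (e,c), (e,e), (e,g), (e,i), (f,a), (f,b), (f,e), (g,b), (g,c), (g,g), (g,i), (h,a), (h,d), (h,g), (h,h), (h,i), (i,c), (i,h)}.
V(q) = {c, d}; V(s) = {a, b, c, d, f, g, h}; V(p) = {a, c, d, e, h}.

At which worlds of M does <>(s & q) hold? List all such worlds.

Let φ = <>(s & q). Evaluate φ at each world:
  a (successors {a, b, c, g, h}): φ is true.
  b (successors {a, c, d, e, f, h}): φ is true.
  c (successors {d, g, i}): φ is true.
  d (successors {b, d, g, i}): φ is true.
  e (successors {c, e, g, i}): φ is true.
  f (successors {a, b, e}): φ is false.
  g (successors {b, c, g, i}): φ is true.
  h (successors {a, d, g, h, i}): φ is true.
  i (successors {c, h}): φ is true.
For instance, at i:
  At i: <>(s & q) requires s & q at some successor in {c, h}.
    s & q holds at c, so <>(s & q) is true at i.
Satisfying worlds: {a, b, c, d, e, g, h, i}

a, b, c, d, e, g, h, i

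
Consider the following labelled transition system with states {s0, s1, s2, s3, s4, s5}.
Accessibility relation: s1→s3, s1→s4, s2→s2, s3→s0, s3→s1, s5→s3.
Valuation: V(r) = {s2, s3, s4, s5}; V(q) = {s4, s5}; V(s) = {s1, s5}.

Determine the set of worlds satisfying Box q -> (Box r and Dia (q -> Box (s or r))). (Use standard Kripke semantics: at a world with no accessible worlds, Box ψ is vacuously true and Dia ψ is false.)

s1, s2, s3, s5

Let φ = Box q -> (Box r and Dia (q -> Box (s or r))). Evaluate φ at each world:
  s0 (successors ∅): φ is false.
  s1 (successors {s3, s4}): φ is true.
  s2 (successors {s2}): φ is true.
  s3 (successors {s0, s1}): φ is true.
  s4 (successors ∅): φ is false.
  s5 (successors {s3}): φ is true.
For instance, at s5:
  At s5: Box q is false, Box r and Dia (q -> Box (s or r)) is true, so Box q -> (Box r and Dia (q -> Box (s or r))) is true.
    At s5: Box q requires q at every successor {s3}.
      q fails at s3, so Box q is false at s5.
    At s5: Box r is true, Dia (q -> Box (s or r)) is true, so Box r and Dia (q -> Box (s or r)) is true.
      At s5: Box r requires r at every successor {s3}.
        At s3: r is true.
      So Box r is true at s5.
      At s5: Dia (q -> Box (s or r)) requires q -> Box (s or r) at some successor in {s3}.
        q -> Box (s or r) holds at s3, so Dia (q -> Box (s or r)) is true at s5.
Satisfying worlds: {s1, s2, s3, s5}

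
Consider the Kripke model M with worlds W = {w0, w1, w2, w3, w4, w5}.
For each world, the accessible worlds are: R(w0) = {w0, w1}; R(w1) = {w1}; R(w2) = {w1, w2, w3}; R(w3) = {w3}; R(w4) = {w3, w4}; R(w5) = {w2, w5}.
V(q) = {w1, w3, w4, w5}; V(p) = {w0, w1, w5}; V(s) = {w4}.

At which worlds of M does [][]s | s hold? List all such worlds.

w4

Recall that []ψ holds at a world iff ψ holds at every accessible world, and <>ψ holds iff ψ holds at some accessible world.
Let φ = [][]s | s. Evaluate φ at each world:
  w0 (successors {w0, w1}): φ is false.
  w1 (successors {w1}): φ is false.
  w2 (successors {w1, w2, w3}): φ is false.
  w3 (successors {w3}): φ is false.
  w4 (successors {w3, w4}): φ is true.
  w5 (successors {w2, w5}): φ is false.
For instance, at w1:
  At w1: [][]s is false, s is false, so [][]s | s is false.
    At w1: [][]s requires []s at every successor {w1}.
      []s fails at w1, so [][]s is false at w1.
Satisfying worlds: {w4}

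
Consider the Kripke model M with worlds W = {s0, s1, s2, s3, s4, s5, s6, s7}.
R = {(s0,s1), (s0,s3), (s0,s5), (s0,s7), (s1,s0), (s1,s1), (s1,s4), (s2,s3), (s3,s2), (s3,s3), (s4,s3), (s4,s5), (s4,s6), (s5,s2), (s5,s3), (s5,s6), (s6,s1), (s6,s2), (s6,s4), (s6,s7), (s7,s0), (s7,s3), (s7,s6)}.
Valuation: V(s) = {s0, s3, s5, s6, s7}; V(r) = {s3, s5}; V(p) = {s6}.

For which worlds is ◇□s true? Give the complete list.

s0, s1, s3, s5, s6

Let φ = ◇□s. Evaluate φ at each world:
  s0 (successors {s1, s3, s5, s7}): φ is true.
  s1 (successors {s0, s1, s4}): φ is true.
  s2 (successors {s3}): φ is false.
  s3 (successors {s2, s3}): φ is true.
  s4 (successors {s3, s5, s6}): φ is false.
  s5 (successors {s2, s3, s6}): φ is true.
  s6 (successors {s1, s2, s4, s7}): φ is true.
  s7 (successors {s0, s3, s6}): φ is false.
For instance, at s2:
  At s2: ◇□s requires □s at some successor in {s3}.
    At s3: □s is false.
  So ◇□s is false at s2.
Satisfying worlds: {s0, s1, s3, s5, s6}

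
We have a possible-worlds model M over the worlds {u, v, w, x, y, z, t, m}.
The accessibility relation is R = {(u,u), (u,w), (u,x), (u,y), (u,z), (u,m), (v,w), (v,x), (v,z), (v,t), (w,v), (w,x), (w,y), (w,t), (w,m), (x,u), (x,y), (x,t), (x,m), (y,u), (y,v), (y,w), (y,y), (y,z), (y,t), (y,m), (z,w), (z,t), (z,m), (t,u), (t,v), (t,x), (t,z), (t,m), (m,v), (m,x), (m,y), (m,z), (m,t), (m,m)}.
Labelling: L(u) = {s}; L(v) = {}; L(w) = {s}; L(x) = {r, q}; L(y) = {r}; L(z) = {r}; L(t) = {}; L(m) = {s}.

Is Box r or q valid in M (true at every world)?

No

Let φ = Box r or q. Evaluate φ at each world:
  u (successors {u, w, x, y, z, m}): φ is false.
  v (successors {w, x, z, t}): φ is false.
  w (successors {v, x, y, t, m}): φ is false.
  x (successors {u, y, t, m}): φ is true.
  y (successors {u, v, w, y, z, t, m}): φ is false.
  z (successors {w, t, m}): φ is false.
  t (successors {u, v, x, z, m}): φ is false.
  m (successors {v, x, y, z, t, m}): φ is false.
Detail at u (counterexample):
  At u: Box r is false, q is false, so Box r or q is false.
    At u: Box r requires r at every successor {u, w, x, y, z, m}.
      r fails at u, so Box r is false at u.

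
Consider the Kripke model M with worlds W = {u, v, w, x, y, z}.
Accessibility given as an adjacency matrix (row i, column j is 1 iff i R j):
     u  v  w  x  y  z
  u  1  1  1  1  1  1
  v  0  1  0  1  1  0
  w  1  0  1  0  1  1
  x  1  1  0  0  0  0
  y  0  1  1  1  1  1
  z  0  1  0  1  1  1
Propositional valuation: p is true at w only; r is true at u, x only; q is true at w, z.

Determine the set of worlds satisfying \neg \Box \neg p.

u, w, y

Recall that \Box ψ holds at a world iff ψ holds at every accessible world, and \Diamond ψ holds iff ψ holds at some accessible world.
Let φ = \neg \Box \neg p. Evaluate φ at each world:
  u (successors {u, v, w, x, y, z}): φ is true.
  v (successors {v, x, y}): φ is false.
  w (successors {u, w, y, z}): φ is true.
  x (successors {u, v}): φ is false.
  y (successors {v, w, x, y, z}): φ is true.
  z (successors {v, x, y, z}): φ is false.
For instance, at w:
  At w: \Box \neg p is false, so \neg \Box \neg p is true.
    At w: \Box \neg p requires \neg p at every successor {u, w, y, z}.
      \neg p fails at w, so \Box \neg p is false at w.
Satisfying worlds: {u, w, y}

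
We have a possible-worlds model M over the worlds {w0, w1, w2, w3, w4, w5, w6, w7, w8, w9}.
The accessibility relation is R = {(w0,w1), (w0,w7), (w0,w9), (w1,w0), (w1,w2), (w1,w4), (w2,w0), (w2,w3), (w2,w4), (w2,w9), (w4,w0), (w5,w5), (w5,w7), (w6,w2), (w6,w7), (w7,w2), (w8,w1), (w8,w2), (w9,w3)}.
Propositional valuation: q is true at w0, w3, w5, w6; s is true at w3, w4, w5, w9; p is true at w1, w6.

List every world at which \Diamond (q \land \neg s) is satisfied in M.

w1, w2, w4

Let φ = \Diamond (q \land \neg s). Evaluate φ at each world:
  w0 (successors {w1, w7, w9}): φ is false.
  w1 (successors {w0, w2, w4}): φ is true.
  w2 (successors {w0, w3, w4, w9}): φ is true.
  w3 (successors ∅): φ is false.
  w4 (successors {w0}): φ is true.
  w5 (successors {w5, w7}): φ is false.
  w6 (successors {w2, w7}): φ is false.
  w7 (successors {w2}): φ is false.
  w8 (successors {w1, w2}): φ is false.
  w9 (successors {w3}): φ is false.
For instance, at w6:
  At w6: \Diamond (q \land \neg s) requires q \land \neg s at some successor in {w2, w7}.
    At w2: q \land \neg s is false.
    At w7: q \land \neg s is false.
  So \Diamond (q \land \neg s) is false at w6.
Satisfying worlds: {w1, w2, w4}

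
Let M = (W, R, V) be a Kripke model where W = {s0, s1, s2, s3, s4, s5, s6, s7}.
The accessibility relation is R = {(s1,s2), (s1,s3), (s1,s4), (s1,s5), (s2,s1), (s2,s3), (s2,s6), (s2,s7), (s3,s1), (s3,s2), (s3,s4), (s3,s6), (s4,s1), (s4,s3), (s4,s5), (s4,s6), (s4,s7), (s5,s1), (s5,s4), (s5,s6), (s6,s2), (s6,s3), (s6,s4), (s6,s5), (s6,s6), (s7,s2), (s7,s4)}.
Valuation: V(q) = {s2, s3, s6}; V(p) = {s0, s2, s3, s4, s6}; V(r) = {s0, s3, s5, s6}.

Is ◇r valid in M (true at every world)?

No

Let φ = ◇r. Evaluate φ at each world:
  s0 (successors ∅): φ is false.
  s1 (successors {s2, s3, s4, s5}): φ is true.
  s2 (successors {s1, s3, s6, s7}): φ is true.
  s3 (successors {s1, s2, s4, s6}): φ is true.
  s4 (successors {s1, s3, s5, s6, s7}): φ is true.
  s5 (successors {s1, s4, s6}): φ is true.
  s6 (successors {s2, s3, s4, s5, s6}): φ is true.
  s7 (successors {s2, s4}): φ is false.
Detail at s0 (counterexample):
  At s0: no accessible worlds, so ◇r is false.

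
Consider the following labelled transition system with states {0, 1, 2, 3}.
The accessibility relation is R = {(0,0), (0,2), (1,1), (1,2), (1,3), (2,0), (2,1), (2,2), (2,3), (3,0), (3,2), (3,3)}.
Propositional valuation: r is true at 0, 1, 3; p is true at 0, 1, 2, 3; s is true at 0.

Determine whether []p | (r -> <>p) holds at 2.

At 2: []p is true, r -> <>p is true, so []p | (r -> <>p) is true.
  At 2: []p requires p at every successor {0, 1, 2, 3}.
    At 0: p is true.
    At 1: p is true.
    At 2: p is true.
    At 3: p is true.
  So []p is true at 2.
  At 2: r is false, <>p is true, so r -> <>p is true.
    At 2: <>p requires p at some successor in {0, 1, 2, 3}.
      p holds at 0, so <>p is true at 2.

Yes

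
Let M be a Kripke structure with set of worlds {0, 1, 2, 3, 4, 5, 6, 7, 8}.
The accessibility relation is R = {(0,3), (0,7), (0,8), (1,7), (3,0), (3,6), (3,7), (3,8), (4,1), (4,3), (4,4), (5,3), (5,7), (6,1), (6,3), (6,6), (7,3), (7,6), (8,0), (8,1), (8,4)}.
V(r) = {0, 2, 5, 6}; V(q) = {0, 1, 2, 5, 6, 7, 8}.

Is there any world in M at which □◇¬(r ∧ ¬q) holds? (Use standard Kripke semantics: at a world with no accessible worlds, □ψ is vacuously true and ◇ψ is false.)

Let φ = □◇¬(r ∧ ¬q). Evaluate φ at each world:
  0 (successors {3, 7, 8}): φ is true.
  1 (successors {7}): φ is true.
  2 (successors ∅): φ is true.
  3 (successors {0, 6, 7, 8}): φ is true.
  4 (successors {1, 3, 4}): φ is true.
  5 (successors {3, 7}): φ is true.
  6 (successors {1, 3, 6}): φ is true.
  7 (successors {3, 6}): φ is true.
  8 (successors {0, 1, 4}): φ is true.
Detail at 0 (witness):
  At 0: □◇¬(r ∧ ¬q) requires ◇¬(r ∧ ¬q) at every successor {3, 7, 8}.
      At 3: ◇¬(r ∧ ¬q) requires ¬(r ∧ ¬q) at some successor in {0, 6, 7, 8}.
        ¬(r ∧ ¬q) holds at 0, so ◇¬(r ∧ ¬q) is true at 3.
      At 7: ◇¬(r ∧ ¬q) requires ¬(r ∧ ¬q) at some successor in {3, 6}.
        ¬(r ∧ ¬q) holds at 3, so ◇¬(r ∧ ¬q) is true at 7.
      At 8: ◇¬(r ∧ ¬q) requires ¬(r ∧ ¬q) at some successor in {0, 1, 4}.
        ¬(r ∧ ¬q) holds at 0, so ◇¬(r ∧ ¬q) is true at 8.
  So □◇¬(r ∧ ¬q) is true at 0.

Yes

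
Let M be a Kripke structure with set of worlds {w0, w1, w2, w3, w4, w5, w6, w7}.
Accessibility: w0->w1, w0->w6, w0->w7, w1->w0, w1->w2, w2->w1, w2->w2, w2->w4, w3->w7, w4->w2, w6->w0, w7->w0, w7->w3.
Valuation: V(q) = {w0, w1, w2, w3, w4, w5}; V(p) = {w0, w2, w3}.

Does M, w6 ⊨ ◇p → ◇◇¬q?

At w6: ◇p is true, ◇◇¬q is true, so ◇p → ◇◇¬q is true.
  At w6: ◇p requires p at some successor in {w0}.
    p holds at w0, so ◇p is true at w6.
  At w6: ◇◇¬q requires ◇¬q at some successor in {w0}.
    ◇¬q holds at w0, so ◇◇¬q is true at w6.
      At w0: ◇¬q requires ¬q at some successor in {w1, w6, w7}.
        ¬q holds at w6, so ◇¬q is true at w0.

Yes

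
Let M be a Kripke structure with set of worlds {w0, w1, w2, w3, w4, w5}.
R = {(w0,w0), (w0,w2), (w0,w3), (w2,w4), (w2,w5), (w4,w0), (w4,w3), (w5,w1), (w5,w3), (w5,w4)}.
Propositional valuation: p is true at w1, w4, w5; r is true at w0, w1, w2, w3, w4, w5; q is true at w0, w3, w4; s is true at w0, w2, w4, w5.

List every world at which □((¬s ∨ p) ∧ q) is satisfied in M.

w1, w3

Let φ = □((¬s ∨ p) ∧ q). Evaluate φ at each world:
  w0 (successors {w0, w2, w3}): φ is false.
  w1 (successors ∅): φ is true.
  w2 (successors {w4, w5}): φ is false.
  w3 (successors ∅): φ is true.
  w4 (successors {w0, w3}): φ is false.
  w5 (successors {w1, w3, w4}): φ is false.
For instance, at w2:
  At w2: □((¬s ∨ p) ∧ q) requires (¬s ∨ p) ∧ q at every successor {w4, w5}.
    (¬s ∨ p) ∧ q fails at w5, so □((¬s ∨ p) ∧ q) is false at w2.
Satisfying worlds: {w1, w3}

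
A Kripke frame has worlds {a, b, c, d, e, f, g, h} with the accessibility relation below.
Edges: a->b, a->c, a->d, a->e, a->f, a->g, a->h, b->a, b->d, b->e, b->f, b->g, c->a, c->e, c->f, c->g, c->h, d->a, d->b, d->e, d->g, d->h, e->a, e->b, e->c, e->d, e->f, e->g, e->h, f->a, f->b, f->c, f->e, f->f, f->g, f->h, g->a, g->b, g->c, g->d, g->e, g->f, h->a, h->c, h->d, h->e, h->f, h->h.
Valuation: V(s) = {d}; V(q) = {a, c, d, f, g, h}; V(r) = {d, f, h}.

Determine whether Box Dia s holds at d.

At d: Box Dia s requires Dia s at every successor {a, b, e, g, h}.
  At a: Dia s is true.
  At b: Dia s is true.
  At e: Dia s is true.
  At g: Dia s is true.
  At h: Dia s is true.
So Box Dia s is true at d.

Yes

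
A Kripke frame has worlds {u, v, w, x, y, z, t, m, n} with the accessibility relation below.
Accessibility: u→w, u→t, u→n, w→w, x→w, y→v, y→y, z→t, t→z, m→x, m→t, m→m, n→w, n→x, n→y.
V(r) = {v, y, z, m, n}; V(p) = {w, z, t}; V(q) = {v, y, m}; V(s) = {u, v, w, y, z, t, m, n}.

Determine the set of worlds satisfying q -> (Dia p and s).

u, w, x, z, t, m, n

Let φ = q -> (Dia p and s). Evaluate φ at each world:
  u (successors {w, t, n}): φ is true.
  v (successors ∅): φ is false.
  w (successors {w}): φ is true.
  x (successors {w}): φ is true.
  y (successors {v, y}): φ is false.
  z (successors {t}): φ is true.
  t (successors {z}): φ is true.
  m (successors {x, t, m}): φ is true.
  n (successors {w, x, y}): φ is true.
For instance, at z:
  At z: q is false, Dia p and s is true, so q -> (Dia p and s) is true.
    At z: Dia p is true, s is true, so Dia p and s is true.
      At z: Dia p requires p at some successor in {t}.
        p holds at t, so Dia p is true at z.
Satisfying worlds: {u, w, x, z, t, m, n}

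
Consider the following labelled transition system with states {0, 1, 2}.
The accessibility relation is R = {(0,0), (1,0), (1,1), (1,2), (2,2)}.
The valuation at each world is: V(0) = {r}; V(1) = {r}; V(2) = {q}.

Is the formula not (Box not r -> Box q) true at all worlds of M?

No

Let φ = not (Box not r -> Box q). Evaluate φ at each world:
  0 (successors {0}): φ is false.
  1 (successors {0, 1, 2}): φ is false.
  2 (successors {2}): φ is false.
Detail at 0 (counterexample):
  At 0: Box not r -> Box q is true, so not (Box not r -> Box q) is false.
    At 0: Box not r is false, Box q is false, so Box not r -> Box q is true.
      At 0: Box not r requires not r at every successor {0}.
        not r fails at 0, so Box not r is false at 0.
      At 0: Box q requires q at every successor {0}.
        q fails at 0, so Box q is false at 0.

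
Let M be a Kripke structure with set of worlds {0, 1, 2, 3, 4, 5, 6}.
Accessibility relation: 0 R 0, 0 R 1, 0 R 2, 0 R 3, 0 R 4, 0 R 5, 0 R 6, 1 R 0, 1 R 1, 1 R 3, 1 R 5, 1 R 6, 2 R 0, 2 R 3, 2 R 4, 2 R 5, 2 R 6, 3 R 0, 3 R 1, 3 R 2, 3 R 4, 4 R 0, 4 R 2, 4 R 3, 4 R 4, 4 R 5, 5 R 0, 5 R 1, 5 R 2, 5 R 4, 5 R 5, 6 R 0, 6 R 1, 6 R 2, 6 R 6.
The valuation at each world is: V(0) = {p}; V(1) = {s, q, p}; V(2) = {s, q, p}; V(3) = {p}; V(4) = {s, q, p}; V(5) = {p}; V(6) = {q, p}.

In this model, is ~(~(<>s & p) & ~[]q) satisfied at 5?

At 5: ~(<>s & p) & ~[]q is false, so ~(~(<>s & p) & ~[]q) is true.
  At 5: ~(<>s & p) is false, ~[]q is true, so ~(<>s & p) & ~[]q is false.
    At 5: <>s & p is true, so ~(<>s & p) is false.
      At 5: <>s is true, p is true, so <>s & p is true.
    At 5: []q is false, so ~[]q is true.
      At 5: []q requires q at every successor {0, 1, 2, 4, 5}.
        q fails at 0, so []q is false at 5.

Yes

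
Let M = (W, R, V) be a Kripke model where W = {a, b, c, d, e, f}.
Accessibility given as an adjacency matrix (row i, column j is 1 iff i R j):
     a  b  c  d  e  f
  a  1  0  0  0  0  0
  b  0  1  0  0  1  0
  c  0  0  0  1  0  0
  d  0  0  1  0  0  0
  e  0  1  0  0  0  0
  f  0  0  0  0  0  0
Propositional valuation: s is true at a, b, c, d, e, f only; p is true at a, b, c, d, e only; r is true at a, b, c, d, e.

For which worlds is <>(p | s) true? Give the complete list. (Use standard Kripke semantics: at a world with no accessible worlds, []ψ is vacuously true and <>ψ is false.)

Recall that <>ψ holds at a world iff ψ holds at some accessible world.
Let φ = <>(p | s). Evaluate φ at each world:
  a (successors {a}): φ is true.
  b (successors {b, e}): φ is true.
  c (successors {d}): φ is true.
  d (successors {c}): φ is true.
  e (successors {b}): φ is true.
  f (successors ∅): φ is false.
For instance, at b:
  At b: <>(p | s) requires p | s at some successor in {b, e}.
    p | s holds at b, so <>(p | s) is true at b.
Satisfying worlds: {a, b, c, d, e}

a, b, c, d, e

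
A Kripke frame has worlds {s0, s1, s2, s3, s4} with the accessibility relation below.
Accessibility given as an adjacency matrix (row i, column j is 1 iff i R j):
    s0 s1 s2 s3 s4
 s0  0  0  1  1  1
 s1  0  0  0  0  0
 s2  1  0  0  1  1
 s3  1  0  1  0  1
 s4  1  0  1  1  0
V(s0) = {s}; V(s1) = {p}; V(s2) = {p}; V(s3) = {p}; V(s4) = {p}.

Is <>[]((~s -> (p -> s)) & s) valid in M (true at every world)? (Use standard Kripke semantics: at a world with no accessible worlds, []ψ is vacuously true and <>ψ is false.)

Let φ = <>[]((~s -> (p -> s)) & s). Evaluate φ at each world:
  s0 (successors {s2, s3, s4}): φ is false.
  s1 (successors ∅): φ is false.
  s2 (successors {s0, s3, s4}): φ is false.
  s3 (successors {s0, s2, s4}): φ is false.
  s4 (successors {s0, s2, s3}): φ is false.
Detail at s0 (counterexample):
  At s0: <>[]((~s -> (p -> s)) & s) requires []((~s -> (p -> s)) & s) at some successor in {s2, s3, s4}.
    At s2: []((~s -> (p -> s)) & s) is false.
    At s3: []((~s -> (p -> s)) & s) is false.
    At s4: []((~s -> (p -> s)) & s) is false.
  So <>[]((~s -> (p -> s)) & s) is false at s0.

No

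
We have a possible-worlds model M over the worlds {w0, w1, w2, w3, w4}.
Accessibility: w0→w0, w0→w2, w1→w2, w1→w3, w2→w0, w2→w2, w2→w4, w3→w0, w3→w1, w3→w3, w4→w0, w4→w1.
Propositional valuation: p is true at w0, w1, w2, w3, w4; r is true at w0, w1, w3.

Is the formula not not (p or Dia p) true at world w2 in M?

Yes

Recall that Dia ψ holds at a world iff ψ holds at some accessible world.
At w2: not (p or Dia p) is false, so not not (p or Dia p) is true.
  At w2: p or Dia p is true, so not (p or Dia p) is false.
    At w2: p is true, Dia p is true, so p or Dia p is true.
      At w2: Dia p requires p at some successor in {w0, w2, w4}.
        p holds at w0, so Dia p is true at w2.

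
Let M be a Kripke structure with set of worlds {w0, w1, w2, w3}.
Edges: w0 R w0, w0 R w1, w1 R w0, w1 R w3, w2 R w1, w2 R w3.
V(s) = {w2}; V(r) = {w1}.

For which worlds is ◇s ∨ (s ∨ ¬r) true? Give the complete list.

Recall that ◇ψ holds at a world iff ψ holds at some accessible world.
Let φ = ◇s ∨ (s ∨ ¬r). Evaluate φ at each world:
  w0 (successors {w0, w1}): φ is true.
  w1 (successors {w0, w3}): φ is false.
  w2 (successors {w1, w3}): φ is true.
  w3 (successors ∅): φ is true.
For instance, at w2:
  At w2: ◇s is false, s ∨ ¬r is true, so ◇s ∨ (s ∨ ¬r) is true.
    At w2: ◇s requires s at some successor in {w1, w3}.
      At w1: s is false.
      At w3: s is false.
    So ◇s is false at w2.
Satisfying worlds: {w0, w2, w3}

w0, w2, w3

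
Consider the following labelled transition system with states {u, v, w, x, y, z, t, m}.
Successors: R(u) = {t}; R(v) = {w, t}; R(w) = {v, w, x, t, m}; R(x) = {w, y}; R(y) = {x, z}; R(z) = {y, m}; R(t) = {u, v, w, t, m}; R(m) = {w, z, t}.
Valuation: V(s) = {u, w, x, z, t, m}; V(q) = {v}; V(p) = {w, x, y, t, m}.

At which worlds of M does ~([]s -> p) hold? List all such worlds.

u, v

Recall that []ψ holds at a world iff ψ holds at every accessible world, and <>ψ holds iff ψ holds at some accessible world.
Let φ = ~([]s -> p). Evaluate φ at each world:
  u (successors {t}): φ is true.
  v (successors {w, t}): φ is true.
  w (successors {v, w, x, t, m}): φ is false.
  x (successors {w, y}): φ is false.
  y (successors {x, z}): φ is false.
  z (successors {y, m}): φ is false.
  t (successors {u, v, w, t, m}): φ is false.
  m (successors {w, z, t}): φ is false.
For instance, at x:
  At x: []s -> p is true, so ~([]s -> p) is false.
    At x: []s is false, p is true, so []s -> p is true.
      At x: []s requires s at every successor {w, y}.
        s fails at y, so []s is false at x.
Satisfying worlds: {u, v}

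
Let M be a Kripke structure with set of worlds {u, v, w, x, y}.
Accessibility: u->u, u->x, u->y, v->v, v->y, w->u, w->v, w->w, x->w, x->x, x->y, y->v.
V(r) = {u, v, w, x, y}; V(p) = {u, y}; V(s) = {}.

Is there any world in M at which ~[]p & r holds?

Let φ = ~[]p & r. Evaluate φ at each world:
  u (successors {u, x, y}): φ is true.
  v (successors {v, y}): φ is true.
  w (successors {u, v, w}): φ is true.
  x (successors {w, x, y}): φ is true.
  y (successors {v}): φ is true.
Detail at u (witness):
  At u: ~[]p is true, r is true, so ~[]p & r is true.
    At u: []p is false, so ~[]p is true.
      At u: []p requires p at every successor {u, x, y}.
        p fails at x, so []p is false at u.

Yes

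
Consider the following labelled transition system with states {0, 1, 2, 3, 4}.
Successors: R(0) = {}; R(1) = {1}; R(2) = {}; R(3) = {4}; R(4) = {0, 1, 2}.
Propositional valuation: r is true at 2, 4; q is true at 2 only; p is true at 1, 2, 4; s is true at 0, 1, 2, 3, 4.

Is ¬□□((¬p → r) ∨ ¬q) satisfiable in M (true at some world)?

No

Let φ = ¬□□((¬p → r) ∨ ¬q). Evaluate φ at each world:
  0 (successors ∅): φ is false.
  1 (successors {1}): φ is false.
  2 (successors ∅): φ is false.
  3 (successors {4}): φ is false.
  4 (successors {0, 1, 2}): φ is false.
For instance, at 4:
  At 4: □□((¬p → r) ∨ ¬q) is true, so ¬□□((¬p → r) ∨ ¬q) is false.
    At 4: □□((¬p → r) ∨ ¬q) requires □((¬p → r) ∨ ¬q) at every successor {0, 1, 2}.
      At 0: □((¬p → r) ∨ ¬q) is true.
      At 1: □((¬p → r) ∨ ¬q) is true.
      At 2: □((¬p → r) ∨ ¬q) is true.
    So □□((¬p → r) ∨ ¬q) is true at 4.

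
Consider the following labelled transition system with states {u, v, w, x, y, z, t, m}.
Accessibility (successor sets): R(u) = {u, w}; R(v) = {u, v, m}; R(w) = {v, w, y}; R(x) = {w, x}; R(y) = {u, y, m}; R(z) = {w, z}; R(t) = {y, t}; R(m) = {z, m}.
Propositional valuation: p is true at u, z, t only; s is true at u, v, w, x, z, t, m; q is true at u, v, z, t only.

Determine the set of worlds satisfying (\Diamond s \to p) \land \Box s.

Let φ = (\Diamond s \to p) \land \Box s. Evaluate φ at each world:
  u (successors {u, w}): φ is true.
  v (successors {u, v, m}): φ is false.
  w (successors {v, w, y}): φ is false.
  x (successors {w, x}): φ is false.
  y (successors {u, y, m}): φ is false.
  z (successors {w, z}): φ is true.
  t (successors {y, t}): φ is false.
  m (successors {z, m}): φ is false.
For instance, at t:
  At t: \Diamond s \to p is true, \Box s is false, so (\Diamond s \to p) \land \Box s is false.
    At t: \Diamond s is true, p is true, so \Diamond s \to p is true.
      At t: \Diamond s requires s at some successor in {y, t}.
        s holds at t, so \Diamond s is true at t.
    At t: \Box s requires s at every successor {y, t}.
      s fails at y, so \Box s is false at t.
Satisfying worlds: {u, z}

u, z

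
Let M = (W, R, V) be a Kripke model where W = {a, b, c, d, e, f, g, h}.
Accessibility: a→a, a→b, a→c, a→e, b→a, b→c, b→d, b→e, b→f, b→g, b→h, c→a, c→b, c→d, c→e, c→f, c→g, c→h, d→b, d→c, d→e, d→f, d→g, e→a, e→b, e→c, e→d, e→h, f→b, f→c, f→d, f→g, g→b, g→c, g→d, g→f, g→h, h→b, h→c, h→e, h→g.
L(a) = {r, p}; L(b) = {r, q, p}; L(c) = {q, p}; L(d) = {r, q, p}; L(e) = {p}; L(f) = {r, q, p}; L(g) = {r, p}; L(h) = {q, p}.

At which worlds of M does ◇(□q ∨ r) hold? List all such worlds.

a, b, c, d, e, f, g, h

Recall that □ψ holds at a world iff ψ holds at every accessible world, and ◇ψ holds iff ψ holds at some accessible world.
Let φ = ◇(□q ∨ r). Evaluate φ at each world:
  a (successors {a, b, c, e}): φ is true.
  b (successors {a, c, d, e, f, g, h}): φ is true.
  c (successors {a, b, d, e, f, g, h}): φ is true.
  d (successors {b, c, e, f, g}): φ is true.
  e (successors {a, b, c, d, h}): φ is true.
  f (successors {b, c, d, g}): φ is true.
  g (successors {b, c, d, f, h}): φ is true.
  h (successors {b, c, e, g}): φ is true.
For instance, at c:
  At c: ◇(□q ∨ r) requires □q ∨ r at some successor in {a, b, d, e, f, g, h}.
    □q ∨ r holds at a, so ◇(□q ∨ r) is true at c.
      At a: □q is false, r is true, so □q ∨ r is true.
Satisfying worlds: {a, b, c, d, e, f, g, h}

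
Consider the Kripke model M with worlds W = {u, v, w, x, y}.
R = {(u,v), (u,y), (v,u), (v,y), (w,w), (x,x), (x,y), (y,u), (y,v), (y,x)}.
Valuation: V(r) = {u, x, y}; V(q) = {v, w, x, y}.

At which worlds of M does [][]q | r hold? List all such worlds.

Recall that []ψ holds at a world iff ψ holds at every accessible world, and <>ψ holds iff ψ holds at some accessible world.
Let φ = [][]q | r. Evaluate φ at each world:
  u (successors {v, y}): φ is true.
  v (successors {u, y}): φ is false.
  w (successors {w}): φ is true.
  x (successors {x, y}): φ is true.
  y (successors {u, v, x}): φ is true.
For instance, at x:
  At x: [][]q is false, r is true, so [][]q | r is true.
    At x: [][]q requires []q at every successor {x, y}.
      []q fails at y, so [][]q is false at x.
Satisfying worlds: {u, w, x, y}

u, w, x, y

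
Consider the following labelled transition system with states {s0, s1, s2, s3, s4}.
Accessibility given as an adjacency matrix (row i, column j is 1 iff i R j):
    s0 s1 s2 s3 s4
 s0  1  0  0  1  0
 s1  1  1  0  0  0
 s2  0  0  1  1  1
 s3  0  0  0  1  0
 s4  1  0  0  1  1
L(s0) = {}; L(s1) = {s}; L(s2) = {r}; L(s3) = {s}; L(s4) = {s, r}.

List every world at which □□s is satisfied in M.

s3

Let φ = □□s. Evaluate φ at each world:
  s0 (successors {s0, s3}): φ is false.
  s1 (successors {s0, s1}): φ is false.
  s2 (successors {s2, s3, s4}): φ is false.
  s3 (successors {s3}): φ is true.
  s4 (successors {s0, s3, s4}): φ is false.
For instance, at s4:
  At s4: □□s requires □s at every successor {s0, s3, s4}.
    □s fails at s0, so □□s is false at s4.
      At s0: □s requires s at every successor {s0, s3}.
        s fails at s0, so □s is false at s0.
Satisfying worlds: {s3}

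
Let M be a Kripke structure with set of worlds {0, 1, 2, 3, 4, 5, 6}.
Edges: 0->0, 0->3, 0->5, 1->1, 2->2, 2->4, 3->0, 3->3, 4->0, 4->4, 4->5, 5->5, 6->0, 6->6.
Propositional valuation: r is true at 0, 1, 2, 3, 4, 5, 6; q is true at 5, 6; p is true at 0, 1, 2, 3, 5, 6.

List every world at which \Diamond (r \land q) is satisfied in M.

Let φ = \Diamond (r \land q). Evaluate φ at each world:
  0 (successors {0, 3, 5}): φ is true.
  1 (successors {1}): φ is false.
  2 (successors {2, 4}): φ is false.
  3 (successors {0, 3}): φ is false.
  4 (successors {0, 4, 5}): φ is true.
  5 (successors {5}): φ is true.
  6 (successors {0, 6}): φ is true.
For instance, at 1:
  At 1: \Diamond (r \land q) requires r \land q at some successor in {1}.
    At 1: r \land q is false.
  So \Diamond (r \land q) is false at 1.
Satisfying worlds: {0, 4, 5, 6}

0, 4, 5, 6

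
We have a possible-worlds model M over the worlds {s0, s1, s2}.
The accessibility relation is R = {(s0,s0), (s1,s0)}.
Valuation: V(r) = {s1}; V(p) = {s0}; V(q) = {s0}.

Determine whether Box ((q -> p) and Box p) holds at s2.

Yes

Recall that Box ψ holds at a world iff ψ holds at every accessible world, and Dia ψ holds iff ψ holds at some accessible world.
At s2: no accessible worlds, so Box ((q -> p) and Box p) holds vacuously.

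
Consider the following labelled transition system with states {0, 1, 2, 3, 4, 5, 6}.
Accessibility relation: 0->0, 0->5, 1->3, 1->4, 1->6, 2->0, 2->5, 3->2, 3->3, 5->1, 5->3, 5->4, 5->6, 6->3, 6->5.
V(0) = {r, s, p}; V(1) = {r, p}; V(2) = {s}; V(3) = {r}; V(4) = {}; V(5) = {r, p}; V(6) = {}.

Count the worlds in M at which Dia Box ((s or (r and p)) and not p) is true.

Let φ = Dia Box ((s or (r and p)) and not p). Evaluate φ at each world:
  0 (successors {0, 5}): φ is false.
  1 (successors {3, 4, 6}): φ is true.
  2 (successors {0, 5}): φ is false.
  3 (successors {2, 3}): φ is false.
  4 (successors ∅): φ is false.
  5 (successors {1, 3, 4, 6}): φ is true.
  6 (successors {3, 5}): φ is false.
For instance, at 6:
  At 6: Dia Box ((s or (r and p)) and not p) requires Box ((s or (r and p)) and not p) at some successor in {3, 5}.
    At 3: Box ((s or (r and p)) and not p) is false.
    At 5: Box ((s or (r and p)) and not p) is false.
  So Dia Box ((s or (r and p)) and not p) is false at 6.
Satisfying worlds: {1, 5}

2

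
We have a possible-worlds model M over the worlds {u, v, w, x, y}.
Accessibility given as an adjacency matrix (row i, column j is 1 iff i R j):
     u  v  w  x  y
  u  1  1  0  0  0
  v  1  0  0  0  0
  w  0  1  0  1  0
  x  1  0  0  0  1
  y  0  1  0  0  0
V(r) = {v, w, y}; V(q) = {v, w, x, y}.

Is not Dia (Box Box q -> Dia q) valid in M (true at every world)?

Let φ = not Dia (Box Box q -> Dia q). Evaluate φ at each world:
  u (successors {u, v}): φ is false.
  v (successors {u}): φ is false.
  w (successors {v, x}): φ is false.
  x (successors {u, y}): φ is false.
  y (successors {v}): φ is false.
Detail at u (counterexample):
  At u: Dia (Box Box q -> Dia q) is true, so not Dia (Box Box q -> Dia q) is false.
    At u: Dia (Box Box q -> Dia q) requires Box Box q -> Dia q at some successor in {u, v}.
      Box Box q -> Dia q holds at u, so Dia (Box Box q -> Dia q) is true at u.

No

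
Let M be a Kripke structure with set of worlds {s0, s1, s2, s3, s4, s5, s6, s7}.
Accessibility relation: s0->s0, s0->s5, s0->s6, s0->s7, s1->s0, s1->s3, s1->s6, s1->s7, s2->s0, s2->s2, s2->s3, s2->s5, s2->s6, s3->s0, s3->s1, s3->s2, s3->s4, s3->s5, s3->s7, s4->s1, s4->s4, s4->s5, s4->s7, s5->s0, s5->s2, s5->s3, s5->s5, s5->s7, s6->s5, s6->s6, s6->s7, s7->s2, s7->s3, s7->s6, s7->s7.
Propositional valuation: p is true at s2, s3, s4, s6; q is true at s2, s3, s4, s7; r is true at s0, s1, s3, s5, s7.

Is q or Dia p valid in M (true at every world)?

Let φ = q or Dia p. Evaluate φ at each world:
  s0 (successors {s0, s5, s6, s7}): φ is true.
  s1 (successors {s0, s3, s6, s7}): φ is true.
  s2 (successors {s0, s2, s3, s5, s6}): φ is true.
  s3 (successors {s0, s1, s2, s4, s5, s7}): φ is true.
  s4 (successors {s1, s4, s5, s7}): φ is true.
  s5 (successors {s0, s2, s3, s5, s7}): φ is true.
  s6 (successors {s5, s6, s7}): φ is true.
  s7 (successors {s2, s3, s6, s7}): φ is true.
For instance, at s1:
  At s1: q is false, Dia p is true, so q or Dia p is true.
    At s1: Dia p requires p at some successor in {s0, s3, s6, s7}.
      p holds at s3, so Dia p is true at s1.

Yes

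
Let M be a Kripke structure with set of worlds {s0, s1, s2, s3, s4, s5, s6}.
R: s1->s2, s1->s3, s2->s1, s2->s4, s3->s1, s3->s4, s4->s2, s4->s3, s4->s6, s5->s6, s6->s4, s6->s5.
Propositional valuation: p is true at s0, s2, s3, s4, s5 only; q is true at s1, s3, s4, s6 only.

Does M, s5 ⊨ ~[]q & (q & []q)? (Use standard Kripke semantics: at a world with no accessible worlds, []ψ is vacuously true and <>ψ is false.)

At s5: ~[]q is false, q & []q is false, so ~[]q & (q & []q) is false.
  At s5: []q is true, so ~[]q is false.
    At s5: []q requires q at every successor {s6}.
      At s6: q is true.
    So []q is true at s5.
  At s5: q is false, []q is true, so q & []q is false.
    At s5: []q requires q at every successor {s6}.
      At s6: q is true.
    So []q is true at s5.

No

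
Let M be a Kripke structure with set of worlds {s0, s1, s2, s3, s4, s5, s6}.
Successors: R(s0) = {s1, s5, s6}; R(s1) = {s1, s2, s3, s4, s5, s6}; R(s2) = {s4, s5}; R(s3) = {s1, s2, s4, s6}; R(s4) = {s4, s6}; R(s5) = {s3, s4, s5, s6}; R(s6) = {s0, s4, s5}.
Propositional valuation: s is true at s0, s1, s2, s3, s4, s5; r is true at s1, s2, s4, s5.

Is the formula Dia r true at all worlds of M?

Recall that Dia ψ holds at a world iff ψ holds at some accessible world.
Let φ = Dia r. Evaluate φ at each world:
  s0 (successors {s1, s5, s6}): φ is true.
  s1 (successors {s1, s2, s3, s4, s5, s6}): φ is true.
  s2 (successors {s4, s5}): φ is true.
  s3 (successors {s1, s2, s4, s6}): φ is true.
  s4 (successors {s4, s6}): φ is true.
  s5 (successors {s3, s4, s5, s6}): φ is true.
  s6 (successors {s0, s4, s5}): φ is true.
For instance, at s6:
  At s6: Dia r requires r at some successor in {s0, s4, s5}.
    r holds at s4, so Dia r is true at s6.

Yes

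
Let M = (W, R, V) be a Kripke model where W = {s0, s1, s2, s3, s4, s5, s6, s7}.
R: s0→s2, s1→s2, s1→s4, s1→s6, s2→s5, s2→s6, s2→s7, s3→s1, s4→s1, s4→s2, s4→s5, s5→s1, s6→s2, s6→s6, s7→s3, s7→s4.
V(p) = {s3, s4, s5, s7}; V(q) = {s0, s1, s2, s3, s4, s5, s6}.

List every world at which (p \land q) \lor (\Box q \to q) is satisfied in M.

Let φ = (p \land q) \lor (\Box q \to q). Evaluate φ at each world:
  s0 (successors {s2}): φ is true.
  s1 (successors {s2, s4, s6}): φ is true.
  s2 (successors {s5, s6, s7}): φ is true.
  s3 (successors {s1}): φ is true.
  s4 (successors {s1, s2, s5}): φ is true.
  s5 (successors {s1}): φ is true.
  s6 (successors {s2, s6}): φ is true.
  s7 (successors {s3, s4}): φ is false.
For instance, at s5:
  At s5: p \land q is true, \Box q \to q is true, so (p \land q) \lor (\Box q \to q) is true.
    At s5: \Box q is true, q is true, so \Box q \to q is true.
      At s5: \Box q requires q at every successor {s1}.
        At s1: q is true.
      So \Box q is true at s5.
Satisfying worlds: {s0, s1, s2, s3, s4, s5, s6}

s0, s1, s2, s3, s4, s5, s6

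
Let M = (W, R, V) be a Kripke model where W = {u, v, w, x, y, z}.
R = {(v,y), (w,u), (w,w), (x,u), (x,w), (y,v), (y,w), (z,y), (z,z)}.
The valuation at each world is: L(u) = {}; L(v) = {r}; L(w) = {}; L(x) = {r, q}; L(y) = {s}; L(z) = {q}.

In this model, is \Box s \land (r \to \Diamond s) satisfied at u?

Yes

At u: \Box s is true, r \to \Diamond s is true, so \Box s \land (r \to \Diamond s) is true.
  At u: no accessible worlds, so \Box s holds vacuously.
  At u: r is false, \Diamond s is false, so r \to \Diamond s is true.
    At u: no accessible worlds, so \Diamond s is false.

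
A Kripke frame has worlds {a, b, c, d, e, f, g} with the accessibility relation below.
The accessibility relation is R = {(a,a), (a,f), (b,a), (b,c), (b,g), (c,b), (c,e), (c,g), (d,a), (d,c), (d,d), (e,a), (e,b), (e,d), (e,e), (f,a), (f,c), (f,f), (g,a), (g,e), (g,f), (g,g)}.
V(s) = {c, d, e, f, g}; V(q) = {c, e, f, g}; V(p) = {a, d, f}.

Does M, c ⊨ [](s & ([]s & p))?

At c: [](s & ([]s & p)) requires s & ([]s & p) at every successor {b, e, g}.
  s & ([]s & p) fails at b, so [](s & ([]s & p)) is false at c.
    At b: s is false, []s & p is false, so s & ([]s & p) is false.
      At b: []s is false, p is false, so []s & p is false.

No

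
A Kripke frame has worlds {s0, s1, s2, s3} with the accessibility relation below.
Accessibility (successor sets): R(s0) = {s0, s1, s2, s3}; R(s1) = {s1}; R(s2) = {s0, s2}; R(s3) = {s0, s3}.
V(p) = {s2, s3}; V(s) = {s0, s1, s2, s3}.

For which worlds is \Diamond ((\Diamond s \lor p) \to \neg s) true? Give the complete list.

Recall that \Diamond ψ holds at a world iff ψ holds at some accessible world.
Let φ = \Diamond ((\Diamond s \lor p) \to \neg s). Evaluate φ at each world:
  s0 (successors {s0, s1, s2, s3}): φ is false.
  s1 (successors {s1}): φ is false.
  s2 (successors {s0, s2}): φ is false.
  s3 (successors {s0, s3}): φ is false.
For instance, at s3:
  At s3: \Diamond ((\Diamond s \lor p) \to \neg s) requires (\Diamond s \lor p) \to \neg s at some successor in {s0, s3}.
    At s0: (\Diamond s \lor p) \to \neg s is false.
    At s3: (\Diamond s \lor p) \to \neg s is false.
  So \Diamond ((\Diamond s \lor p) \to \neg s) is false at s3.
Satisfying worlds: none.

none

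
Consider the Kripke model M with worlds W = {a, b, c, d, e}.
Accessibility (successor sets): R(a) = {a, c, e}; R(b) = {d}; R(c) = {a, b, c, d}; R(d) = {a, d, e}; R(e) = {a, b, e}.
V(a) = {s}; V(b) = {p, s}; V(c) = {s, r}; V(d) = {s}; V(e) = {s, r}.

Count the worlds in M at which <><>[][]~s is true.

0

Let φ = <><>[][]~s. Evaluate φ at each world:
  a (successors {a, c, e}): φ is false.
  b (successors {d}): φ is false.
  c (successors {a, b, c, d}): φ is false.
  d (successors {a, d, e}): φ is false.
  e (successors {a, b, e}): φ is false.
For instance, at c:
  At c: <><>[][]~s requires <>[][]~s at some successor in {a, b, c, d}.
    At a: <>[][]~s is false.
    At b: <>[][]~s is false.
    At c: <>[][]~s is false.
    At d: <>[][]~s is false.
  So <><>[][]~s is false at c.
Satisfying worlds: none.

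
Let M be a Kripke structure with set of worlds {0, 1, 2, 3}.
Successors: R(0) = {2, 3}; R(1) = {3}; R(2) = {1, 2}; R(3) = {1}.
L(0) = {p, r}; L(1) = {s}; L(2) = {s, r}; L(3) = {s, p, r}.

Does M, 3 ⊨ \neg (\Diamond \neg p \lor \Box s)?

At 3: \Diamond \neg p \lor \Box s is true, so \neg (\Diamond \neg p \lor \Box s) is false.
  At 3: \Diamond \neg p is true, \Box s is true, so \Diamond \neg p \lor \Box s is true.
    At 3: \Diamond \neg p requires \neg p at some successor in {1}.
      \neg p holds at 1, so \Diamond \neg p is true at 3.
    At 3: \Box s requires s at every successor {1}.
      At 1: s is true.
    So \Box s is true at 3.

No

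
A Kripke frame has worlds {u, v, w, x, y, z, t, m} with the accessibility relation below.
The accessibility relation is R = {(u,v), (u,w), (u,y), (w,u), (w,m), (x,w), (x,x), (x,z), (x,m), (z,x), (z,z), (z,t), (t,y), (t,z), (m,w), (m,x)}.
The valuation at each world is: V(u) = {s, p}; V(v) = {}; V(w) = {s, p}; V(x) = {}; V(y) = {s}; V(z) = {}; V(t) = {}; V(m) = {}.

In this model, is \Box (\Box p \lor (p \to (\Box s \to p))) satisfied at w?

Yes

At w: \Box (\Box p \lor (p \to (\Box s \to p))) requires \Box p \lor (p \to (\Box s \to p)) at every successor {u, m}.
    At u: \Box p is false, p \to (\Box s \to p) is true, so \Box p \lor (p \to (\Box s \to p)) is true.
      At u: \Box p requires p at every successor {v, w, y}.
        p fails at v, so \Box p is false at u.
      At u: p is true, \Box s \to p is true, so p \to (\Box s \to p) is true.
    At m: \Box p is false, p \to (\Box s \to p) is true, so \Box p \lor (p \to (\Box s \to p)) is true.
      At m: \Box p requires p at every successor {w, x}.
        p fails at x, so \Box p is false at m.
      At m: p is false, \Box s \to p is true, so p \to (\Box s \to p) is true.
So \Box (\Box p \lor (p \to (\Box s \to p))) is true at w.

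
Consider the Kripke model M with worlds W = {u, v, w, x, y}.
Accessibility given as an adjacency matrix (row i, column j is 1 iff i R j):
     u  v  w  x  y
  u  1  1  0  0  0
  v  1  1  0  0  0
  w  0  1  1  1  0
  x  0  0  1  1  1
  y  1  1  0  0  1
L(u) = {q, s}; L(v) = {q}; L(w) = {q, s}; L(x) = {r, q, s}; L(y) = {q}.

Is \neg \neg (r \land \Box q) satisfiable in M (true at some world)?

Let φ = \neg \neg (r \land \Box q). Evaluate φ at each world:
  u (successors {u, v}): φ is false.
  v (successors {u, v}): φ is false.
  w (successors {v, w, x}): φ is false.
  x (successors {w, x, y}): φ is true.
  y (successors {u, v, y}): φ is false.
Detail at x (witness):
  At x: \neg (r \land \Box q) is false, so \neg \neg (r \land \Box q) is true.
    At x: r \land \Box q is true, so \neg (r \land \Box q) is false.
      At x: r is true, \Box q is true, so r \land \Box q is true.

Yes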